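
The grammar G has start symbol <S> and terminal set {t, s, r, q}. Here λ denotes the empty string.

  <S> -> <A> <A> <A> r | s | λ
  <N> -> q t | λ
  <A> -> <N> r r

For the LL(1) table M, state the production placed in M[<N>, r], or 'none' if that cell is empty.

FIRST(<N>) = {λ, q}
FIRST(<A>) = {q, r}  (via <N> r r)
FIRST(<S>) = {λ, q, r, s}  (via <A> <A> <A> r)
FOLLOW(<S>) includes $ since <S> is the start symbol.
FOLLOW(<N>): in <A>-><N> r r, <N> is followed by r r with FIRST {r}. Thus FOLLOW(<N>) = {r}.
For <N> -> q t: FIRST(q t) = {q}, so it goes in M[<N>, t] for t ∈ {q}.
For <N> -> λ: FIRST(λ) = {λ}, so it goes in M[<N>, t] for t ∈ {}; since λ ∈ FIRST, also for every t ∈ FOLLOW(<N>) = {r}.

<N> -> λ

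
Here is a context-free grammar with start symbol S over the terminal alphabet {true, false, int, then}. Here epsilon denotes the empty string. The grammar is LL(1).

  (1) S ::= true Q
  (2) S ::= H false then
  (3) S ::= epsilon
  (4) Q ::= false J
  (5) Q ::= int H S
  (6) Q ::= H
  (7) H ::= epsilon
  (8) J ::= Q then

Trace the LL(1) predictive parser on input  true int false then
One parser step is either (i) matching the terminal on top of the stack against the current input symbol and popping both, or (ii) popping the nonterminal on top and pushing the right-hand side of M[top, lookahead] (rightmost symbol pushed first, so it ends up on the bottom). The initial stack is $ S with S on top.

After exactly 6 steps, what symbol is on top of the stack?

H

step 1: stack=$ S  input=true int false then $  — expand S ::= true Q
step 2: stack=$ Q true  input=true int false then $  — match true
step 3: stack=$ Q  input=int false then $  — expand Q ::= int H S
step 4: stack=$ S H int  input=int false then $  — match int
step 5: stack=$ S H  input=false then $  — expand H ::= epsilon
step 6: stack=$ S  input=false then $  — expand S ::= H false then
Stack after step 6: $ then false H (top = H).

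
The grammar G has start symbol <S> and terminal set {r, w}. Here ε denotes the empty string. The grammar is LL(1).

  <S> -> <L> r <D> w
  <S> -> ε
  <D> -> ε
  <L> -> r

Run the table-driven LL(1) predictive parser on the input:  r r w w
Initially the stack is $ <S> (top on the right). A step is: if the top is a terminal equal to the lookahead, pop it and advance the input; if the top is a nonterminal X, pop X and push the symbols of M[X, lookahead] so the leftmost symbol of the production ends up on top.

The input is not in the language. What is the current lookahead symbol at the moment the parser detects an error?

step 1: stack=$ <S>  input=r r w w $  — expand <S> -> <L> r <D> w
step 2: stack=$ w <D> r <L>  input=r r w w $  — expand <L> -> r
step 3: stack=$ w <D> r r  input=r r w w $  — match r
step 4: stack=$ w <D> r  input=r w w $  — match r
step 5: stack=$ w <D>  input=w w $  — expand <D> -> ε
step 6: stack=$ w  input=w w $  — match w
step 7: stack=$  input=w $  — error: stack empty but input remains

w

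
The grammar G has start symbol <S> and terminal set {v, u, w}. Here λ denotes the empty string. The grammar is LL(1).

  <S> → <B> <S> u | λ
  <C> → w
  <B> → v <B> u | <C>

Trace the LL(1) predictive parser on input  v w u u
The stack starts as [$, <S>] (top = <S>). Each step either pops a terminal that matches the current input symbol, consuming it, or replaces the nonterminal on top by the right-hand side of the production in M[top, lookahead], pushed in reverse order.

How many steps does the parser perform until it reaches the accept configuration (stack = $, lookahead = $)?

     Stack            Input      Action
  1  $ <S>            v w u u $  expand <S> → <B> <S> u
  2  $ u <S> <B>      v w u u $  expand <B> → v <B> u
  3  $ u <S> u <B> v  v w u u $  match v
  4  $ u <S> u <B>    w u u $    expand <B> → <C>
  5  $ u <S> u <C>    w u u $    expand <C> → w
  6  $ u <S> u w      w u u $    match w
  7  $ u <S> u        u u $      match u
  8  $ u <S>          u $        expand <S> → λ
  9  $ u              u $        match u
Accept reached after 9 steps.

9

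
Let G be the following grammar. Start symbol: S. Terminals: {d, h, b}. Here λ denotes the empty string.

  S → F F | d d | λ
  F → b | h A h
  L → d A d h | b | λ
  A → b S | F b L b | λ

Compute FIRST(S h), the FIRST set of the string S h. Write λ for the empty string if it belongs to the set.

FIRST(F): from F→b we get {b}; from F→h A h we get {h}. So FIRST(F) = {b, h}.
FIRST(L): from L→d A d h we get {d}; from L→b we get {b}; from L→λ we get {λ}. So FIRST(L) = {λ, b, d}.
FIRST(S): from S→F F we get {b, h}; from S→d d we get {d}; from S→λ we get {λ}. So FIRST(S) = {λ, b, d, h}.
FIRST(A): from A→b S we get {b}; from A→F b L b we get {b, h}; from A→λ we get {λ}. So FIRST(A) = {λ, b, h}.
FIRST(S h): take FIRST of each symbol in turn, carrying on past any symbol whose FIRST contains λ; result {b, d, h}.

{b, d, h}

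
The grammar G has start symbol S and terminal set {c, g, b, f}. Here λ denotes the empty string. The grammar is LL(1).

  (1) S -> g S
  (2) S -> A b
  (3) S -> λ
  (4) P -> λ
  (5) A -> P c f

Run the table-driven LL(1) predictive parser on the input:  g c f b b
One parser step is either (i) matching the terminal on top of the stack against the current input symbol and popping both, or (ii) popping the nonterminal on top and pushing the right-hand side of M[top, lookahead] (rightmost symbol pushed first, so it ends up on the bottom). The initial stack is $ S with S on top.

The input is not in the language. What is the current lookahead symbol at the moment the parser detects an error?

b

step 1: stack=$ S  input=g c f b b $  — expand S -> g S
step 2: stack=$ S g  input=g c f b b $  — match g
step 3: stack=$ S  input=c f b b $  — expand S -> A b
step 4: stack=$ b A  input=c f b b $  — expand A -> P c f
step 5: stack=$ b f c P  input=c f b b $  — expand P -> λ
step 6: stack=$ b f c  input=c f b b $  — match c
step 7: stack=$ b f  input=f b b $  — match f
step 8: stack=$ b  input=b b $  — match b
step 9: stack=$  input=b $  — error: stack empty but input remains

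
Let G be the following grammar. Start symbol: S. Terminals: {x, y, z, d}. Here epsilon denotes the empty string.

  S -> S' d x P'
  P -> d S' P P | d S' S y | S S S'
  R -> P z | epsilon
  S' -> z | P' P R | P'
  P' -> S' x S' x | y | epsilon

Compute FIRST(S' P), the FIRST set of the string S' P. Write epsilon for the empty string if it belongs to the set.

FIRST(S) = {d, x, y, z}  (via S' d x P')
FIRST(P) = {d, x, y, z}  (via S S S')
FIRST(R) = {epsilon, d, x, y, z}  (via P z)
FIRST(S') = {epsilon, d, x, y, z}  (via P' P R, P')
FIRST(P') = {epsilon, d, x, y, z}  (via S' x S' x)
FIRST(S' P): take FIRST of each symbol in turn, carrying on past any symbol whose FIRST contains epsilon; result {d, x, y, z}.

{d, x, y, z}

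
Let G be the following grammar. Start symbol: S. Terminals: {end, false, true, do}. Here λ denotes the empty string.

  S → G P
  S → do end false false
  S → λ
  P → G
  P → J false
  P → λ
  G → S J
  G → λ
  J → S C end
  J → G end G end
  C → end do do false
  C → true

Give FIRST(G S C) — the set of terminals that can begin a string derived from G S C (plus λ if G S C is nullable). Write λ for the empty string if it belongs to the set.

FIRST(C): from C→end do do false we get {end}; from C→true we get {true}. So FIRST(C) = {end, true}.
FIRST(S): from S→G P we get {λ, do, end, true}; from S→do end false false we get {do}; from S→λ we get {λ}. So FIRST(S) = {λ, do, end, true}.
FIRST(P): from P→G we get {λ, do, end, true}; from P→J false we get {do, end, true}; from P→λ we get {λ}. So FIRST(P) = {λ, do, end, true}.
FIRST(G): from G→S J we get {do, end, true}; from G→λ we get {λ}. So FIRST(G) = {λ, do, end, true}.
FIRST(J): from J→S C end we get {do, end, true}; from J→G end G end we get {do, end, true}. So FIRST(J) = {do, end, true}.
FIRST(G S C): take FIRST of each symbol in turn, carrying on past any symbol whose FIRST contains λ; result {do, end, true}.

{do, end, true}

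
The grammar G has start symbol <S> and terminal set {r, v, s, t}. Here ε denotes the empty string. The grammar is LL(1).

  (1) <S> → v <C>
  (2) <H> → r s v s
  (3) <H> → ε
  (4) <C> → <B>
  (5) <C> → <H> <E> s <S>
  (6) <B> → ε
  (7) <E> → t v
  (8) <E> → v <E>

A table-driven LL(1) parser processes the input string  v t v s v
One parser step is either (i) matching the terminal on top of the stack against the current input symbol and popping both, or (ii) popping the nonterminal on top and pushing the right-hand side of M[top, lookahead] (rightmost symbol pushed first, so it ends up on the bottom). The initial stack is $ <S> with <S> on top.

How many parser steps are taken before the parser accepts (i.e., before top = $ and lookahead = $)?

12

step 1: stack=$ <S>  input=v t v s v $  — expand <S> → v <C>
step 2: stack=$ <C> v  input=v t v s v $  — match v
step 3: stack=$ <C>  input=t v s v $  — expand <C> → <H> <E> s <S>
step 4: stack=$ <S> s <E> <H>  input=t v s v $  — expand <H> → ε
step 5: stack=$ <S> s <E>  input=t v s v $  — expand <E> → t v
step 6: stack=$ <S> s v t  input=t v s v $  — match t
step 7: stack=$ <S> s v  input=v s v $  — match v
step 8: stack=$ <S> s  input=s v $  — match s
step 9: stack=$ <S>  input=v $  — expand <S> → v <C>
step 10: stack=$ <C> v  input=v $  — match v
step 11: stack=$ <C>  input=$  — expand <C> → <B>
step 12: stack=$ <B>  input=$  — expand <B> → ε
Accept reached after 12 steps.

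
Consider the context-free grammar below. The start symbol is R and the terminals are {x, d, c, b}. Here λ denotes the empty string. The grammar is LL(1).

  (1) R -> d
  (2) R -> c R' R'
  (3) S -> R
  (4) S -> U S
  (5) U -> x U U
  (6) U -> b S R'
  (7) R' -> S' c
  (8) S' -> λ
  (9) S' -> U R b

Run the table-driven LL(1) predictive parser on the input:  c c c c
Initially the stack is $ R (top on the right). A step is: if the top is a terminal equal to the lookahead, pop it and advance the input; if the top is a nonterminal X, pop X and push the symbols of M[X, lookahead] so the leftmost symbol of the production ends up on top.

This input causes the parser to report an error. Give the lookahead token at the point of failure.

step 1: stack=$ R  input=c c c c $  — expand R -> c R' R'
step 2: stack=$ R' R' c  input=c c c c $  — match c
step 3: stack=$ R' R'  input=c c c $  — expand R' -> S' c
step 4: stack=$ R' c S'  input=c c c $  — expand S' -> λ
step 5: stack=$ R' c  input=c c c $  — match c
step 6: stack=$ R'  input=c c $  — expand R' -> S' c
step 7: stack=$ c S'  input=c c $  — expand S' -> λ
step 8: stack=$ c  input=c c $  — match c
step 9: stack=$  input=c $  — error: stack empty but input remains

c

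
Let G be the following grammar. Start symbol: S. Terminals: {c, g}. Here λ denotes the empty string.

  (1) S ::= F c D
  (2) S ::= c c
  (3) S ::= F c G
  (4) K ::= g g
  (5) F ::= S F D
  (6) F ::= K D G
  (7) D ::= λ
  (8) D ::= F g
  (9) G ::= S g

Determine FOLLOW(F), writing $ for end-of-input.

FIRST(K): from K::=g g we get {g}. So FIRST(K) = {g}.
FIRST(S): from S::=F c D we get {c, g}; from S::=c c we get {c}; from S::=F c G we get {c, g}. So FIRST(S) = {c, g}.
FIRST(F): from F::=S F D we get {c, g}; from F::=K D G we get {g}. So FIRST(F) = {c, g}.
FIRST(G): from G::=S g we get {c, g}. So FIRST(G) = {c, g}.
FIRST(D): from D::=λ we get {λ}; from D::=F g we get {c, g}. So FIRST(D) = {λ, c, g}.
FOLLOW(S) includes $ since S is the start symbol.
FOLLOW(S): in F::=S F D, S is followed by F D with FIRST {c, g}; in G::=S g, S is followed by g with FIRST {g}. Thus FOLLOW(S) = {$, c, g}.
FOLLOW(K): in F::=K D G, K is followed by D G with FIRST {c, g}. Thus FOLLOW(K) = {c, g}.
FOLLOW(F): in S::=F c D, F is followed by c D with FIRST {c}; in S::=F c G, F is followed by c G with FIRST {c}; in F::=S F D, F is followed by D with FIRST {λ, c, g}; in F::=S F D, the suffix after F is nullable (adds nothing new); in D::=F g, F is followed by g with FIRST {g}. Thus FOLLOW(F) = {c, g}.
FOLLOW(D): in S::=F c D, the suffix after D is empty, so FOLLOW(D) ⊇ FOLLOW(S) = {$, c, g}; in F::=S F D, the suffix after D is empty, so FOLLOW(D) ⊇ FOLLOW(F) = {c, g}; in F::=K D G, D is followed by G with FIRST {c, g}. Thus FOLLOW(D) = {$, c, g}.
FOLLOW(G): in S::=F c G, the suffix after G is empty, so FOLLOW(G) ⊇ FOLLOW(S) = {$, c, g}; in F::=K D G, the suffix after G is empty, so FOLLOW(G) ⊇ FOLLOW(F) = {c, g}. Thus FOLLOW(G) = {$, c, g}.

{c, g}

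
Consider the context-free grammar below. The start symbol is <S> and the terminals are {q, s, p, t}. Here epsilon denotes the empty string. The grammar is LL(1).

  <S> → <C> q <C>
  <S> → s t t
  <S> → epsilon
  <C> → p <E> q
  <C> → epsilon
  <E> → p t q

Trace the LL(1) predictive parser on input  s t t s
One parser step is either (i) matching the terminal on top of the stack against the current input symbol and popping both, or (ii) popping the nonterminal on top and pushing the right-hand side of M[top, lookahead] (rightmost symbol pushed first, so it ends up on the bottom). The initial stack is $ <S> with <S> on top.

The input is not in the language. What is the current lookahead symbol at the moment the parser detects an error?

s

step 1: stack=$ <S>  input=s t t s $  — expand <S> → s t t
step 2: stack=$ t t s  input=s t t s $  — match s
step 3: stack=$ t t  input=t t s $  — match t
step 4: stack=$ t  input=t s $  — match t
step 5: stack=$  input=s $  — error: stack empty but input remains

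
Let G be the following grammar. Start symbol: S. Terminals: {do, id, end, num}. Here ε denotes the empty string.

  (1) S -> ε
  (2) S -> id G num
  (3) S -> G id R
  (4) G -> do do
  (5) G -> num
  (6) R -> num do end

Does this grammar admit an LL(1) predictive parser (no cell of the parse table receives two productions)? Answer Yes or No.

FIRST(S) = {ε, do, id, num}
FIRST(G) = {do, num}
FIRST(R) = {num}
FOLLOW(S) = {$}
FOLLOW(G) = {id, num}
FOLLOW(R) = {$}
Each cell of M receives at most one production.

Yes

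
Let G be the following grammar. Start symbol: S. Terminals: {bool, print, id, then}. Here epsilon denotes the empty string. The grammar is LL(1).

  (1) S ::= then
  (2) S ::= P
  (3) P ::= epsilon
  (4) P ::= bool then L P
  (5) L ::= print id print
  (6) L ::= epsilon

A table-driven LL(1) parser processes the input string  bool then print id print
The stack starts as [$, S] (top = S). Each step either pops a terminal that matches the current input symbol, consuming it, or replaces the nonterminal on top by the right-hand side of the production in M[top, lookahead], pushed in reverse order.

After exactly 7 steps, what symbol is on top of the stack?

step 1: stack=$ S  input=bool then print id print $  — expand S ::= P
step 2: stack=$ P  input=bool then print id print $  — expand P ::= bool then L P
step 3: stack=$ P L then bool  input=bool then print id print $  — match bool
step 4: stack=$ P L then  input=then print id print $  — match then
step 5: stack=$ P L  input=print id print $  — expand L ::= print id print
step 6: stack=$ P print id print  input=print id print $  — match print
step 7: stack=$ P print id  input=id print $  — match id
Stack after step 7: $ P print (top = print).

print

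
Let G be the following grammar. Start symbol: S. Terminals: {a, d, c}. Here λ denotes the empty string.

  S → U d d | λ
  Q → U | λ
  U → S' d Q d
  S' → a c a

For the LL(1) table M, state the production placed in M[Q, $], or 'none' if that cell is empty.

none

FIRST(S'): from S'→a c a we get {a}. So FIRST(S') = {a}.
FIRST(U): from U→S' d Q d we get {a}. So FIRST(U) = {a}.
FIRST(S): from S→U d d we get {a}; from S→λ we get {λ}. So FIRST(S) = {λ, a}.
FIRST(Q): from Q→U we get {a}; from Q→λ we get {λ}. So FIRST(Q) = {λ, a}.
FOLLOW(S) includes $ since S is the start symbol.
FOLLOW(Q): in U→S' d Q d, Q is followed by d with FIRST {d}. Thus FOLLOW(Q) = {d}.
For Q → U: FIRST(U) = {a}, so it goes in M[Q, t] for t ∈ {a}.
For Q → λ: FIRST(λ) = {λ}, so it goes in M[Q, t] for t ∈ {}; since λ ∈ FIRST, also for every t ∈ FOLLOW(Q) = {d}.
None of these place a production in M[Q, $].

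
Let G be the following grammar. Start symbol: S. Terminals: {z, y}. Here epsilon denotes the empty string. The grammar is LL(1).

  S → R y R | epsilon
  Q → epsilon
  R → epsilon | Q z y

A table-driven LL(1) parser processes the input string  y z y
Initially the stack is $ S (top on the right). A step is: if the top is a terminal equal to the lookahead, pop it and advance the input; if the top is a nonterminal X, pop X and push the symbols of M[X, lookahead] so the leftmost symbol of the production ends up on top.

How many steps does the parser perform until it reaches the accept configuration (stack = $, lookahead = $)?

7

step 1: stack=$ S  input=y z y $  — expand S → R y R
step 2: stack=$ R y R  input=y z y $  — expand R → epsilon
step 3: stack=$ R y  input=y z y $  — match y
step 4: stack=$ R  input=z y $  — expand R → Q z y
step 5: stack=$ y z Q  input=z y $  — expand Q → epsilon
step 6: stack=$ y z  input=z y $  — match z
step 7: stack=$ y  input=y $  — match y
Accept reached after 7 steps.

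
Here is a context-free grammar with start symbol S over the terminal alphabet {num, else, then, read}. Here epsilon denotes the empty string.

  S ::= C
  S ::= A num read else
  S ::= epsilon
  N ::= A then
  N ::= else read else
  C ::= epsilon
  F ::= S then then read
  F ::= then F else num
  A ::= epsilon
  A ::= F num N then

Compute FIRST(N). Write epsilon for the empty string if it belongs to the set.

FIRST(C): from C::=epsilon we get {epsilon}. So FIRST(C) = {epsilon}.
FIRST(S): from S::=C we get {epsilon}; from S::=A num read else we get {num, then}; from S::=epsilon we get {epsilon}. So FIRST(S) = {epsilon, num, then}.
FIRST(F): from F::=S then then read we get {num, then}; from F::=then F else num we get {then}. So FIRST(F) = {num, then}.
FIRST(A): from A::=epsilon we get {epsilon}; from A::=F num N then we get {num, then}. So FIRST(A) = {epsilon, num, then}.
FIRST(N): from N::=A then we get {num, then}; from N::=else read else we get {else}. So FIRST(N) = {else, num, then}.

{else, num, then}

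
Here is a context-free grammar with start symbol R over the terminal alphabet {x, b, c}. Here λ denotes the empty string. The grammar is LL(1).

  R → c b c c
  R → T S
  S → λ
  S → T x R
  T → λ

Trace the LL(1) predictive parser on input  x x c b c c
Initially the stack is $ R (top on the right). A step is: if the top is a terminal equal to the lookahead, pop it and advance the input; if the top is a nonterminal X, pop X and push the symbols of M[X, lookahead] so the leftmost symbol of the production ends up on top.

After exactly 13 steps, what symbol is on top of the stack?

      Stack      Input          Action
   1  $ R        x x c b c c $  expand R → T S
   2  $ S T      x x c b c c $  expand T → λ
   3  $ S        x x c b c c $  expand S → T x R
   4  $ R x T    x x c b c c $  expand T → λ
   5  $ R x      x x c b c c $  match x
   6  $ R        x c b c c $    expand R → T S
   7  $ S T      x c b c c $    expand T → λ
   8  $ S        x c b c c $    expand S → T x R
   9  $ R x T    x c b c c $    expand T → λ
  10  $ R x      x c b c c $    match x
  11  $ R        c b c c $      expand R → c b c c
  12  $ c c b c  c b c c $      match c
  13  $ c c b    b c c $        match b
Stack after step 13: $ c c (top = c).

c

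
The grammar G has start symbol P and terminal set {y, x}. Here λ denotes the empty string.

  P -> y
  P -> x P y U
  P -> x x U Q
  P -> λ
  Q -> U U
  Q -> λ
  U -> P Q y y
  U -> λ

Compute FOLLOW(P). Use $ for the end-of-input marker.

{$, x, y}

FIRST(P): from P->y we get {y}; from P->x P y U we get {x}; from P->x x U Q we get {x}; from P->λ we get {λ}. So FIRST(P) = {λ, x, y}.
FIRST(Q): from Q->U U we get {λ, x, y}; from Q->λ we get {λ}. So FIRST(Q) = {λ, x, y}.
FIRST(U): from U->P Q y y we get {x, y}; from U->λ we get {λ}. So FIRST(U) = {λ, x, y}.
FOLLOW(P) includes $ since P is the start symbol.
FOLLOW(P): in P->x P y U, P is followed by y U with FIRST {y}; in U->P Q y y, P is followed by Q y y with FIRST {x, y}. Thus FOLLOW(P) = {$, x, y}.
FOLLOW(Q): in P->x x U Q, the suffix after Q is empty, so FOLLOW(Q) ⊇ FOLLOW(P) = {$, x, y}; in U->P Q y y, Q is followed by y y with FIRST {y}. Thus FOLLOW(Q) = {$, x, y}.
FOLLOW(U): in P->x P y U, the suffix after U is empty, so FOLLOW(U) ⊇ FOLLOW(P) = {$, x, y}; in P->x x U Q, U is followed by Q with FIRST {λ, x, y}; in P->x x U Q, the suffix after U is nullable, so FOLLOW(U) ⊇ FOLLOW(P) = {$, x, y}; in Q->U U (occurrence 1), U is followed by U with FIRST {λ, x, y}; in Q->U U (occurrence 1), the suffix after U is nullable, so FOLLOW(U) ⊇ FOLLOW(Q) = {$, x, y}; in Q->U U (occurrence 2), the suffix after U is empty, so FOLLOW(U) ⊇ FOLLOW(Q) = {$, x, y}. Thus FOLLOW(U) = {$, x, y}.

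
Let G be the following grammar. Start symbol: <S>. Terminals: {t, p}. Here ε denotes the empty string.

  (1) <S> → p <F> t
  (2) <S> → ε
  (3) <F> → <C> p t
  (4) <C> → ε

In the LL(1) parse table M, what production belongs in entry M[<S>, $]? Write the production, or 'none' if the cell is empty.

<S> → ε

FIRST(<S>) = {ε, p}
FIRST(<C>) = {ε}
FIRST(<F>) = {p}  (via <C> p t)
FOLLOW(<S>) includes $ since <S> is the start symbol.
FOLLOW(<S>): <S> appears on no right-hand side. Thus FOLLOW(<S>) = {$}.
For <S> → p <F> t: FIRST(p <F> t) = {p}, so it goes in M[<S>, t] for t ∈ {p}.
For <S> → ε: FIRST(ε) = {ε}, so it goes in M[<S>, t] for t ∈ {}; since ε ∈ FIRST, also for every t ∈ FOLLOW(<S>) = {$}.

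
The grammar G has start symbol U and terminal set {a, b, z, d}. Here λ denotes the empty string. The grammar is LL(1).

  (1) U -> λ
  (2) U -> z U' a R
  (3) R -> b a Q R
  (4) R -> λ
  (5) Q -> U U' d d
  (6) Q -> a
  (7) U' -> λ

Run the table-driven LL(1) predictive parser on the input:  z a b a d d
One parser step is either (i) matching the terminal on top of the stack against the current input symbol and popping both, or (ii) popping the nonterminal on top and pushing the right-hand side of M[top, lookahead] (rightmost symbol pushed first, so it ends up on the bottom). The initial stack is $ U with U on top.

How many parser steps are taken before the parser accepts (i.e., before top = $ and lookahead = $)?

step 1: stack=$ U  input=z a b a d d $  — expand U -> z U' a R
step 2: stack=$ R a U' z  input=z a b a d d $  — match z
step 3: stack=$ R a U'  input=a b a d d $  — expand U' -> λ
step 4: stack=$ R a  input=a b a d d $  — match a
step 5: stack=$ R  input=b a d d $  — expand R -> b a Q R
step 6: stack=$ R Q a b  input=b a d d $  — match b
step 7: stack=$ R Q a  input=a d d $  — match a
step 8: stack=$ R Q  input=d d $  — expand Q -> U U' d d
step 9: stack=$ R d d U' U  input=d d $  — expand U -> λ
step 10: stack=$ R d d U'  input=d d $  — expand U' -> λ
step 11: stack=$ R d d  input=d d $  — match d
step 12: stack=$ R d  input=d $  — match d
step 13: stack=$ R  input=$  — expand R -> λ
Accept reached after 13 steps.

13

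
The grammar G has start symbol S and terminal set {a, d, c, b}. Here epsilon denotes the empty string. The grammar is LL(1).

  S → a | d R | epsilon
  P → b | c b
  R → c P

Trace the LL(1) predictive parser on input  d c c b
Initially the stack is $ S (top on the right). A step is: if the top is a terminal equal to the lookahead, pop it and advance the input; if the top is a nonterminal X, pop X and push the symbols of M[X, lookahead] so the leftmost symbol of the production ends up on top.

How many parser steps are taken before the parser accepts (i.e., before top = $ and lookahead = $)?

7

step 1: stack=$ S  input=d c c b $  — expand S → d R
step 2: stack=$ R d  input=d c c b $  — match d
step 3: stack=$ R  input=c c b $  — expand R → c P
step 4: stack=$ P c  input=c c b $  — match c
step 5: stack=$ P  input=c b $  — expand P → c b
step 6: stack=$ b c  input=c b $  — match c
step 7: stack=$ b  input=b $  — match b
Accept reached after 7 steps.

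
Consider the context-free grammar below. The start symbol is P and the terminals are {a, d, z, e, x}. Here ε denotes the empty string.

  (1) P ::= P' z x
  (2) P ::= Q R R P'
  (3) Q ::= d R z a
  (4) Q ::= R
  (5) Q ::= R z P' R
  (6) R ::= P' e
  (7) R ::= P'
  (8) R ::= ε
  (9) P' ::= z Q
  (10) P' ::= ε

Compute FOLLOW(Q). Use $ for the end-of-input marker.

FIRST(P'): from P'::=z Q we get {z}; from P'::=ε we get {ε}. So FIRST(P') = {ε, z}.
FIRST(R): from R::=P' e we get {e, z}; from R::=P' we get {ε, z}; from R::=ε we get {ε}. So FIRST(R) = {ε, e, z}.
FIRST(Q): from Q::=d R z a we get {d}; from Q::=R we get {ε, e, z}; from Q::=R z P' R we get {e, z}. So FIRST(Q) = {ε, d, e, z}.
FIRST(P): from P::=P' z x we get {z}; from P::=Q R R P' we get {ε, d, e, z}. So FIRST(P) = {ε, d, e, z}.
FOLLOW(P) includes $ since P is the start symbol.
FOLLOW(P): P appears on no right-hand side. Thus FOLLOW(P) = {$}.
FOLLOW(Q): in P::=Q R R P', Q is followed by R R P' with FIRST {ε, e, z}; in P::=Q R R P', the suffix after Q is nullable, so FOLLOW(Q) ⊇ FOLLOW(P) = {$}; in P'::=z Q, the suffix after Q is empty, so FOLLOW(Q) ⊇ FOLLOW(P') = {$, e, z}. Thus FOLLOW(Q) = {$, e, z}.
FOLLOW(R): in P::=Q R R P' (occurrence 1), R is followed by R P' with FIRST {ε, e, z}; in P::=Q R R P' (occurrence 1), the suffix after R is nullable, so FOLLOW(R) ⊇ FOLLOW(P) = {$}; in P::=Q R R P' (occurrence 2), R is followed by P' with FIRST {ε, z}; in P::=Q R R P' (occurrence 2), the suffix after R is nullable, so FOLLOW(R) ⊇ FOLLOW(P) = {$}; in Q::=d R z a, R is followed by z a with FIRST {z}; in Q::=R, the suffix after R is empty, so FOLLOW(R) ⊇ FOLLOW(Q) = {$, e, z}; in Q::=R z P' R (occurrence 1), R is followed by z P' R with FIRST {z}; in Q::=R z P' R (occurrence 2), the suffix after R is empty, so FOLLOW(R) ⊇ FOLLOW(Q) = {$, e, z}. Thus FOLLOW(R) = {$, e, z}.
FOLLOW(P'): in P::=P' z x, P' is followed by z x with FIRST {z}; in P::=Q R R P', the suffix after P' is empty, so FOLLOW(P') ⊇ FOLLOW(P) = {$}; in Q::=R z P' R, P' is followed by R with FIRST {ε, e, z}; in Q::=R z P' R, the suffix after P' is nullable, so FOLLOW(P') ⊇ FOLLOW(Q) = {$, e, z}; in R::=P' e, P' is followed by e with FIRST {e}; in R::=P', the suffix after P' is empty, so FOLLOW(P') ⊇ FOLLOW(R) = {$, e, z}. Thus FOLLOW(P') = {$, e, z}.

{$, e, z}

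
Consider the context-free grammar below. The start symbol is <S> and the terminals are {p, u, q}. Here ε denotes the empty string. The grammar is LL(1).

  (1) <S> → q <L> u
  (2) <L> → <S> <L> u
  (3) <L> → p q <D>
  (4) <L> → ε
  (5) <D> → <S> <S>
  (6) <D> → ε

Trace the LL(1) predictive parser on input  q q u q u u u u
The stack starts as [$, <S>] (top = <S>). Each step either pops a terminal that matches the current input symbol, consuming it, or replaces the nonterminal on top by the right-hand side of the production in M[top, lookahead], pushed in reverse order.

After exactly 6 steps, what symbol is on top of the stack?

u

step 1: stack=$ <S>  input=q q u q u u u u $  — expand <S> → q <L> u
step 2: stack=$ u <L> q  input=q q u q u u u u $  — match q
step 3: stack=$ u <L>  input=q u q u u u u $  — expand <L> → <S> <L> u
step 4: stack=$ u u <L> <S>  input=q u q u u u u $  — expand <S> → q <L> u
step 5: stack=$ u u <L> u <L> q  input=q u q u u u u $  — match q
step 6: stack=$ u u <L> u <L>  input=u q u u u u $  — expand <L> → ε
Stack after step 6: $ u u <L> u (top = u).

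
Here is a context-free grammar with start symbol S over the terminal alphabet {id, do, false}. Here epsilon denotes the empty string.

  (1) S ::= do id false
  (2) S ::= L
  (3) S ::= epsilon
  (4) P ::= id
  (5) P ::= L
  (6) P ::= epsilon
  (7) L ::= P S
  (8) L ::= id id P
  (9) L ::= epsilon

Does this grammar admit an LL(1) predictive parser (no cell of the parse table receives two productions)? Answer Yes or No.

FIRST(S) = {epsilon, do, id}
FIRST(P) = {epsilon, do, id}
FIRST(L) = {epsilon, do, id}
FOLLOW(S) = {$, do, id}
FOLLOW(P) = {$, do, id}
FOLLOW(L) = {$, do, id}
Cell M[L, $] receives both L ::= P S and L ::= epsilon — the grammar is not LL(1).

No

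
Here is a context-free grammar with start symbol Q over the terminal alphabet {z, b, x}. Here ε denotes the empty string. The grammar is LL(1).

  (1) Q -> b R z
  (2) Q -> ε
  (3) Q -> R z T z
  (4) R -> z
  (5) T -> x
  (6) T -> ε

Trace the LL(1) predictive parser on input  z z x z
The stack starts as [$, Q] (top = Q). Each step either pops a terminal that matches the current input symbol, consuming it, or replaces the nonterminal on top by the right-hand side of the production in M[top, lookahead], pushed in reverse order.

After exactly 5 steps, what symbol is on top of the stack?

x

     Stack      Input      Action
  1  $ Q        z z x z $  expand Q -> R z T z
  2  $ z T z R  z z x z $  expand R -> z
  3  $ z T z z  z z x z $  match z
  4  $ z T z    z x z $    match z
  5  $ z T      x z $      expand T -> x
Stack after step 5: $ z x (top = x).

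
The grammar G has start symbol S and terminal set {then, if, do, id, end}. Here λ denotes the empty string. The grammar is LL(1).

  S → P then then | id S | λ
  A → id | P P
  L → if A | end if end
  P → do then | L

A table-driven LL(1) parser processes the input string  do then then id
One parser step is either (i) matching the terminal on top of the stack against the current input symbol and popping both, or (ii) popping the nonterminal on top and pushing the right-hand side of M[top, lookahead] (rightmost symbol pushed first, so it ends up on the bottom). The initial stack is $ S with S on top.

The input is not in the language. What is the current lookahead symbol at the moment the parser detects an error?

step 1: stack=$ S  input=do then then id $  — expand S → P then then
step 2: stack=$ then then P  input=do then then id $  — expand P → do then
step 3: stack=$ then then then do  input=do then then id $  — match do
step 4: stack=$ then then then  input=then then id $  — match then
step 5: stack=$ then then  input=then id $  — match then
step 6: stack=$ then  input=id $  — error: top is terminal then but lookahead is id

id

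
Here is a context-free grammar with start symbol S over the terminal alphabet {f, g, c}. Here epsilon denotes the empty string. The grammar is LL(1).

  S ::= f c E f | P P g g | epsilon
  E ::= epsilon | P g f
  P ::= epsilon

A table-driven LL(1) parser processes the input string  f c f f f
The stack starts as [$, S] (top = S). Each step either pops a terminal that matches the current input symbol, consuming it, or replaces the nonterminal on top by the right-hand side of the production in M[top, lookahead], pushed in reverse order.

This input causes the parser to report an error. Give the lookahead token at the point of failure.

f

step 1: stack=$ S  input=f c f f f $  — expand S ::= f c E f
step 2: stack=$ f E c f  input=f c f f f $  — match f
step 3: stack=$ f E c  input=c f f f $  — match c
step 4: stack=$ f E  input=f f f $  — expand E ::= epsilon
step 5: stack=$ f  input=f f f $  — match f
step 6: stack=$  input=f f $  — error: stack empty but input remains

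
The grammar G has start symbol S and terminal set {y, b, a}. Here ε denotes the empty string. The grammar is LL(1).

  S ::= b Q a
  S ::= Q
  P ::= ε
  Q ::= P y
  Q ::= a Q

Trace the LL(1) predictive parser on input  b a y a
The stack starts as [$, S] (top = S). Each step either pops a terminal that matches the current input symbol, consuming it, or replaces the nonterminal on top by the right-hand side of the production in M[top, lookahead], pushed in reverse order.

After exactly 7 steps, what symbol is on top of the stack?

step 1: stack=$ S  input=b a y a $  — expand S ::= b Q a
step 2: stack=$ a Q b  input=b a y a $  — match b
step 3: stack=$ a Q  input=a y a $  — expand Q ::= a Q
step 4: stack=$ a Q a  input=a y a $  — match a
step 5: stack=$ a Q  input=y a $  — expand Q ::= P y
step 6: stack=$ a y P  input=y a $  — expand P ::= ε
step 7: stack=$ a y  input=y a $  — match y
Stack after step 7: $ a (top = a).

a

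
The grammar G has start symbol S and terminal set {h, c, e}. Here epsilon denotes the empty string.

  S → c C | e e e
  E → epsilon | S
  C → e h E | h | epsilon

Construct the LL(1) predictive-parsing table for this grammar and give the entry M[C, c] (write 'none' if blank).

none

FIRST(S) = {c, e}
FIRST(C) = {epsilon, e, h}
FIRST(E) = {epsilon, c, e}  (via S)
FOLLOW(S) includes $ since S is the start symbol.
FOLLOW(S): in E→S, the suffix after S is empty, so FOLLOW(S) ⊇ FOLLOW(E) = {$}. Thus FOLLOW(S) = {$}.
FOLLOW(C): in S→c C, the suffix after C is empty, so FOLLOW(C) ⊇ FOLLOW(S) = {$}. Thus FOLLOW(C) = {$}.
For C → e h E: FIRST(e h E) = {e}, so it goes in M[C, t] for t ∈ {e}.
For C → h: FIRST(h) = {h}, so it goes in M[C, t] for t ∈ {h}.
For C → epsilon: FIRST(epsilon) = {epsilon}, so it goes in M[C, t] for t ∈ {}; since epsilon ∈ FIRST, also for every t ∈ FOLLOW(C) = {$}.
None of these place a production in M[C, c].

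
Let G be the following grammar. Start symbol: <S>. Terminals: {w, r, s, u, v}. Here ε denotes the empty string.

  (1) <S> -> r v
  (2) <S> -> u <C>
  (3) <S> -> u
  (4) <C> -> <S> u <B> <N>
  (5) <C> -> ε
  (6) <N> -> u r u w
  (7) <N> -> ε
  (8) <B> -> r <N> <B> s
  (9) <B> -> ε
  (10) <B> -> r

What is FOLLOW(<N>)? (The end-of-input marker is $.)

{$, r, s, u}

FIRST(<S>): from <S>->r v we get {r}; from <S>->u <C> we get {u}; from <S>->u we get {u}. So FIRST(<S>) = {r, u}.
FIRST(<N>): from <N>->u r u w we get {u}; from <N>->ε we get {ε}. So FIRST(<N>) = {ε, u}.
FIRST(<B>): from <B>->r <N> <B> s we get {r}; from <B>->ε we get {ε}; from <B>->r we get {r}. So FIRST(<B>) = {ε, r}.
FIRST(<C>): from <C>-><S> u <B> <N> we get {r, u}; from <C>->ε we get {ε}. So FIRST(<C>) = {ε, r, u}.
FOLLOW(<S>) includes $ since <S> is the start symbol.
FOLLOW(<S>): in <C>-><S> u <B> <N>, <S> is followed by u <B> <N> with FIRST {u}. Thus FOLLOW(<S>) = {$, u}.
FOLLOW(<C>): in <S>->u <C>, the suffix after <C> is empty, so FOLLOW(<C>) ⊇ FOLLOW(<S>) = {$, u}. Thus FOLLOW(<C>) = {$, u}.
FOLLOW(<N>): in <C>-><S> u <B> <N>, the suffix after <N> is empty, so FOLLOW(<N>) ⊇ FOLLOW(<C>) = {$, u}; in <B>->r <N> <B> s, <N> is followed by <B> s with FIRST {r, s}. Thus FOLLOW(<N>) = {$, r, s, u}.
FOLLOW(<B>): in <C>-><S> u <B> <N>, <B> is followed by <N> with FIRST {ε, u}; in <C>-><S> u <B> <N>, the suffix after <B> is nullable, so FOLLOW(<B>) ⊇ FOLLOW(<C>) = {$, u}; in <B>->r <N> <B> s, <B> is followed by s with FIRST {s}. Thus FOLLOW(<B>) = {$, s, u}.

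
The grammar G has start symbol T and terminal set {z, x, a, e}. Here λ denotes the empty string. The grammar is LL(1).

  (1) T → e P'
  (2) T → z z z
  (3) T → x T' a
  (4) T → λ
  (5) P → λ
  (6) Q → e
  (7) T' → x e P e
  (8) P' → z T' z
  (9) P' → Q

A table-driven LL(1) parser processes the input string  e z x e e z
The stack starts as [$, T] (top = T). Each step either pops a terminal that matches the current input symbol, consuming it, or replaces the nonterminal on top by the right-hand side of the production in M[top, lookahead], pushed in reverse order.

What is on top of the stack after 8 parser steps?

step 1: stack=$ T  input=e z x e e z $  — expand T → e P'
step 2: stack=$ P' e  input=e z x e e z $  — match e
step 3: stack=$ P'  input=z x e e z $  — expand P' → z T' z
step 4: stack=$ z T' z  input=z x e e z $  — match z
step 5: stack=$ z T'  input=x e e z $  — expand T' → x e P e
step 6: stack=$ z e P e x  input=x e e z $  — match x
step 7: stack=$ z e P e  input=e e z $  — match e
step 8: stack=$ z e P  input=e z $  — expand P → λ
Stack after step 8: $ z e (top = e).

e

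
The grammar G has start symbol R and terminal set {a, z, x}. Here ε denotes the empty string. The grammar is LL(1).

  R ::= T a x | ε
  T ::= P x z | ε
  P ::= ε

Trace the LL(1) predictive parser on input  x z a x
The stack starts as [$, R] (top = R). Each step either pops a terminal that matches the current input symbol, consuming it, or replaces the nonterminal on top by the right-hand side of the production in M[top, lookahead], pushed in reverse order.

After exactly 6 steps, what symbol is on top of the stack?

     Stack        Input      Action
  1  $ R          x z a x $  expand R ::= T a x
  2  $ x a T      x z a x $  expand T ::= P x z
  3  $ x a z x P  x z a x $  expand P ::= ε
  4  $ x a z x    x z a x $  match x
  5  $ x a z      z a x $    match z
  6  $ x a        a x $      match a
Stack after step 6: $ x (top = x).

x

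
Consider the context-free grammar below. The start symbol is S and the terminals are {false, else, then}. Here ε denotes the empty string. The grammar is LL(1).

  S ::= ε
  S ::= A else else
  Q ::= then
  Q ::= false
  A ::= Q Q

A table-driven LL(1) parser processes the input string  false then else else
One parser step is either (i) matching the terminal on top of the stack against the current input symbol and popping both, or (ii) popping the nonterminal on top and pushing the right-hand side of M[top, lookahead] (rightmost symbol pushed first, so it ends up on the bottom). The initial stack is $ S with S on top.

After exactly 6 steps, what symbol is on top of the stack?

else

step 1: stack=$ S  input=false then else else $  — expand S ::= A else else
step 2: stack=$ else else A  input=false then else else $  — expand A ::= Q Q
step 3: stack=$ else else Q Q  input=false then else else $  — expand Q ::= false
step 4: stack=$ else else Q false  input=false then else else $  — match false
step 5: stack=$ else else Q  input=then else else $  — expand Q ::= then
step 6: stack=$ else else then  input=then else else $  — match then
Stack after step 6: $ else else (top = else).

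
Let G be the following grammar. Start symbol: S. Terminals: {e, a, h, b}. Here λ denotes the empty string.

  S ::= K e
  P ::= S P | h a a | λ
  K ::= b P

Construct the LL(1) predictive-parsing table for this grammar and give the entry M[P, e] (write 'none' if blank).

FIRST(K) = {b}
FIRST(S) = {b}  (via K e)
FIRST(P) = {λ, b, h}  (via S P)
FOLLOW(S) includes $ since S is the start symbol.
FOLLOW(K): in S::=K e, K is followed by e with FIRST {e}. Thus FOLLOW(K) = {e}.
FOLLOW(P): in P::=S P, the suffix after P is empty (adds nothing new); in K::=b P, the suffix after P is empty, so FOLLOW(P) ⊇ FOLLOW(K) = {e}. Thus FOLLOW(P) = {e}.
For P ::= S P: FIRST(S P) = {b}, so it goes in M[P, t] for t ∈ {b}.
For P ::= h a a: FIRST(h a a) = {h}, so it goes in M[P, t] for t ∈ {h}.
For P ::= λ: FIRST(λ) = {λ}, so it goes in M[P, t] for t ∈ {}; since λ ∈ FIRST, also for every t ∈ FOLLOW(P) = {e}.

P ::= λ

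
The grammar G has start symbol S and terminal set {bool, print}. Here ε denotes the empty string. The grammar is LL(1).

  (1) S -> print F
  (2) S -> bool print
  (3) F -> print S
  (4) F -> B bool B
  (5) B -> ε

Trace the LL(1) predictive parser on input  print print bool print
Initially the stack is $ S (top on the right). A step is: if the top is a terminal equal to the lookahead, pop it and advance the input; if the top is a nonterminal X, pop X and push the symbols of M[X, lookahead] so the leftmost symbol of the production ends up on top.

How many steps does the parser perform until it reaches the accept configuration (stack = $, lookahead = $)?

step 1: stack=$ S  input=print print bool print $  — expand S -> print F
step 2: stack=$ F print  input=print print bool print $  — match print
step 3: stack=$ F  input=print bool print $  — expand F -> print S
step 4: stack=$ S print  input=print bool print $  — match print
step 5: stack=$ S  input=bool print $  — expand S -> bool print
step 6: stack=$ print bool  input=bool print $  — match bool
step 7: stack=$ print  input=print $  — match print
Accept reached after 7 steps.

7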